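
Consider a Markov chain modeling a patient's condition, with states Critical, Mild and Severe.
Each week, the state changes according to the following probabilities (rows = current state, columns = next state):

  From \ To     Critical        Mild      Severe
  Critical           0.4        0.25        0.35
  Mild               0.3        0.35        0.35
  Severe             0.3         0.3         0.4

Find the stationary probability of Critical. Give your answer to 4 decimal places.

Let the stationary distribution be π with π = πP and π_1 + π_2 + π_3 = 1.
π_1 = 0.4·π_1 + 0.3·π_2 + 0.3·π_3
π_2 = 0.25·π_1 + 0.35·π_2 + 0.3·π_3
Solving with the normalization constraint gives π = (0.3333, 0.2982, 0.3684).
So the stationary probability of Critical is 0.3333.

0.3333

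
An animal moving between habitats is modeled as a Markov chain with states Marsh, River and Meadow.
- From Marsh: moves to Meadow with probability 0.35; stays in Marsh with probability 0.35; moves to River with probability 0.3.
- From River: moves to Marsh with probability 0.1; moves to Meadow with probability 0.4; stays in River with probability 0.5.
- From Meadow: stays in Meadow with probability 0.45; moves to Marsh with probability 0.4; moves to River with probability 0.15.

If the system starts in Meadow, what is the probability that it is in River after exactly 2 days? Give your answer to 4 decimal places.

Sum over the intermediate state after 1 day:
P = P(Meadow→Marsh)·P(Marsh→River) + P(Meadow→River)·P(River→River) + P(Meadow→Meadow)·P(Meadow→River)
  = 0.4×0.3 + 0.15×0.5 + 0.45×0.15
  = 0.1200 + 0.0750 + 0.0675 = 0.2625

0.2625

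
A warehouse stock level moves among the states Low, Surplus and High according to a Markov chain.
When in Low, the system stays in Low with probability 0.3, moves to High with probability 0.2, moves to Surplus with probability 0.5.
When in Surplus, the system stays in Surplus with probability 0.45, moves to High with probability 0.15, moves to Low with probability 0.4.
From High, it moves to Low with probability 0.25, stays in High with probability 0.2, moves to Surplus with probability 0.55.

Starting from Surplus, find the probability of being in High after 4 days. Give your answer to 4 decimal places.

Propagate the distribution vector 4 days from Surplus.
After 0 days: (0.0000, 1.0000, 0.0000)
After 1 day: (0.4000, 0.4500, 0.1500)
After 2 days: (0.3375, 0.4850, 0.1775)
After 3 days: (0.3396, 0.4846, 0.1758)
After 4 days: (0.3397, 0.4846, 0.1758)
P(in High after 4 days) = 0.1758

0.1758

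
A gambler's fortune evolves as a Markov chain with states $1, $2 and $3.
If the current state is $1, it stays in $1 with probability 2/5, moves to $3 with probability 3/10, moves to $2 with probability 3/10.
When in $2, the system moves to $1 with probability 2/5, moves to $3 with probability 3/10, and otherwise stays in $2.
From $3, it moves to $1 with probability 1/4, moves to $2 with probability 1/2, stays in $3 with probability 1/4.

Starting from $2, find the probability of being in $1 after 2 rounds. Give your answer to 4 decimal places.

0.3550

Sum over the intermediate state after 1 round:
P = P($2→$1)·P($1→$1) + P($2→$2)·P($2→$1) + P($2→$3)·P($3→$1)
  = 0.4×0.4 + 0.3×0.4 + 0.3×0.25
  = 0.1600 + 0.1200 + 0.0750 = 0.3550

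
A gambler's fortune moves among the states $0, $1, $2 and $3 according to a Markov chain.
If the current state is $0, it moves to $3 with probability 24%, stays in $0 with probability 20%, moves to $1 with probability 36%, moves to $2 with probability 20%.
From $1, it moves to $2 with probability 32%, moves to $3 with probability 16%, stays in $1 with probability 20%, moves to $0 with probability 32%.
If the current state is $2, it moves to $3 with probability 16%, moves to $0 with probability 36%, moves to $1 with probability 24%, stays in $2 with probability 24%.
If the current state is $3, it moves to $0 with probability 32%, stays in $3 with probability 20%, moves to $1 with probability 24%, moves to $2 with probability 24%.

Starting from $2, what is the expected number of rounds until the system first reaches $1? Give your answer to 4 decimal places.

Let t(s) be the expected number of rounds to first reach $1 from state s, with t($1) = 0. Conditioning on the first round:
t($0) = 1 + 0.2·t($0) + 0.2·t($2) + 0.24·t($3)
t($2) = 1 + 0.36·t($0) + 0.24·t($2) + 0.16·t($3)
t($3) = 1 + 0.32·t($0) + 0.24·t($2) + 0.2·t($3)
Solving: t($0) = 3.2442, t($2) = 3.6173, t($3) = 3.6329.
Expected rounds from $2 to $1: 3.6173.

3.6173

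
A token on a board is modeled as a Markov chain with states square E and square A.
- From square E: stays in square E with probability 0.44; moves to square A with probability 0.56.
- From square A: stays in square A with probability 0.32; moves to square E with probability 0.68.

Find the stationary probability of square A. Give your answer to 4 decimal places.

0.4516

Let the stationary distribution be π with π = πP and π_1 + π_2 = 1.
π_1 = 0.44·π_1 + 0.68·π_2
Solving with the normalization constraint gives π = (0.5484, 0.4516).
So the stationary probability of square A is 0.4516.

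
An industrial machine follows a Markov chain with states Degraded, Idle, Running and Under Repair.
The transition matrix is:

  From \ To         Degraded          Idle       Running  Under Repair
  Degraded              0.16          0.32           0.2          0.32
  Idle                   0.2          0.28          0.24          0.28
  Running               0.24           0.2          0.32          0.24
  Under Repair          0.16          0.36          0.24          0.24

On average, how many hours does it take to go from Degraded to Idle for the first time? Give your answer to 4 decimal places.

3.3074

Let t(s) be the expected number of hours to first reach Idle from state s, with t(Idle) = 0. Conditioning on the first hour:
t(Degraded) = 1 + 0.16·t(Degraded) + 0.2·t(Running) + 0.32·t(Under Repair)
t(Running) = 1 + 0.24·t(Degraded) + 0.32·t(Running) + 0.24·t(Under Repair)
t(Under Repair) = 1 + 0.16·t(Degraded) + 0.24·t(Running) + 0.24·t(Under Repair)
Solving: t(Degraded) = 3.3074, t(Running) = 3.7680, t(Under Repair) = 3.2020.
Expected hours from Degraded to Idle: 3.3074.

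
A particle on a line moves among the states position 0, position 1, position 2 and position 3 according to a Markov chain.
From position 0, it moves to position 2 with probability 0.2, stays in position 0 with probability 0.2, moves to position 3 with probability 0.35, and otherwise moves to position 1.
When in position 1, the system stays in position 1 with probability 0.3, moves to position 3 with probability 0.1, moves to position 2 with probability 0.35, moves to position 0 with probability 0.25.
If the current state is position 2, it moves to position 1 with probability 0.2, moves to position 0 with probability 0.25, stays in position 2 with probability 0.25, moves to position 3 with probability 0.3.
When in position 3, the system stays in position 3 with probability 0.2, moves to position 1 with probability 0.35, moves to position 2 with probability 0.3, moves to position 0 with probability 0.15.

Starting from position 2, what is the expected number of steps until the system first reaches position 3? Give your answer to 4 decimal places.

3.7762

Let t(s) be the expected number of steps to first reach position 3 from state s, with t(position 3) = 0. Conditioning on the first step:
t(position 0) = 1 + 0.2·t(position 0) + 0.25·t(position 1) + 0.2·t(position 2)
t(position 1) = 1 + 0.25·t(position 0) + 0.3·t(position 1) + 0.35·t(position 2)
t(position 2) = 1 + 0.25·t(position 0) + 0.2·t(position 1) + 0.25·t(position 2)
Solving: t(position 0) = 3.6364, t(position 1) = 4.6154, t(position 2) = 3.7762.
Expected steps from position 2 to position 3: 3.7762.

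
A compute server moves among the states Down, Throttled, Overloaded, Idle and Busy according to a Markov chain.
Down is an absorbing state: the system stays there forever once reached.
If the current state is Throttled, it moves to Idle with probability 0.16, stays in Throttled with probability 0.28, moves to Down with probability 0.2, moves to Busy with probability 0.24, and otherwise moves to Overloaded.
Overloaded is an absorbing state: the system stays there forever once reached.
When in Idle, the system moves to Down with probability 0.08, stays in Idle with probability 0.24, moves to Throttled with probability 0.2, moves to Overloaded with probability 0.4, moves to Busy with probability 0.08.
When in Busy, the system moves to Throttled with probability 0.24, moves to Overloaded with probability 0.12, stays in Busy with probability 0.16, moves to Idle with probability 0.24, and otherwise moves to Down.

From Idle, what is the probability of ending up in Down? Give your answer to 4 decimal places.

0.2955

Let h(s) be the probability of absorption at Down starting from transient state s. Then h(Down) = 1 and h(Overloaded) = 0. By first-step analysis:
h(Throttled) = 0.2·1 + 0.28·h(Throttled) + 0.12·0 + 0.16·h(Idle) + 0.24·h(Busy)
h(Idle) = 0.08·1 + 0.2·h(Throttled) + 0.4·0 + 0.24·h(Idle) + 0.08·h(Busy)
h(Busy) = 0.24·1 + 0.24·h(Throttled) + 0.12·0 + 0.24·h(Idle) + 0.16·h(Busy)
Solving: h(Throttled) = 0.5160, h(Idle) = 0.2955, h(Busy) = 0.5176.
Starting from Idle, the probability is 0.2955.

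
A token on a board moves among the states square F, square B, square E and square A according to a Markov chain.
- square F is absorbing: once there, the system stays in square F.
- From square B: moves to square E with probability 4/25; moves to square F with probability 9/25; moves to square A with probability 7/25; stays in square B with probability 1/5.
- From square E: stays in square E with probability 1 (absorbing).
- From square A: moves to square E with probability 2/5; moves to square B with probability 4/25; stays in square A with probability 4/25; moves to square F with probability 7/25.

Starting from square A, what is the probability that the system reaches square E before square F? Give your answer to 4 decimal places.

Let h(s) be the probability of absorption at square E starting from transient state s. Then h(square E) = 1 and h(square F) = 0. By first-step analysis:
h(square B) = 0.36·0 + 0.2·h(square B) + 0.16·1 + 0.28·h(square A)
h(square A) = 0.28·0 + 0.16·h(square B) + 0.4·1 + 0.16·h(square A)
Solving: h(square B) = 0.3929, h(square A) = 0.5510.
Starting from square A, the probability is 0.5510.

0.5510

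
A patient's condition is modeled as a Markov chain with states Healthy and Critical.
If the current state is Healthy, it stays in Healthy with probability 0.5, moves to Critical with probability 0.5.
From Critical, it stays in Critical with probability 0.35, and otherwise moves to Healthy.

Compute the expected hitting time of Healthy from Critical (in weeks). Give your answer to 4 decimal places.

1.5385

Let t(s) be the expected number of weeks to first reach Healthy from state s, with t(Healthy) = 0. Conditioning on the first week:
t(Critical) = 1 + 0.35·t(Critical)
Solving: t(Critical) = 1.5385.
Expected weeks from Critical to Healthy: 1.5385.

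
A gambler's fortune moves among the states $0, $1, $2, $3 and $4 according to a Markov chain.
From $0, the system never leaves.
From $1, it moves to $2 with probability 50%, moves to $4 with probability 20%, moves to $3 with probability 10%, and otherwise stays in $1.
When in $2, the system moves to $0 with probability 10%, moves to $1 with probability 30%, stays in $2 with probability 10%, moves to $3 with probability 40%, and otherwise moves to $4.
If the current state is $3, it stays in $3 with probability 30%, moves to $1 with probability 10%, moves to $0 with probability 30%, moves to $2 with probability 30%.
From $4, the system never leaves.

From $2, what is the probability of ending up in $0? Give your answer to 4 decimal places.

Let h(s) be the probability of absorption at $0 starting from transient state s. Then h($0) = 1 and h($4) = 0. By first-step analysis:
h($1) = 0.2·h($1) + 0.5·h($2) + 0.1·h($3) + 0.2·0
h($2) = 0.1·1 + 0.3·h($1) + 0.1·h($2) + 0.4·h($3) + 0.1·0
h($3) = 0.3·1 + 0.1·h($1) + 0.3·h($2) + 0.3·h($3)
Solving: h($1) = 0.4717, h($2) = 0.6038, h($3) = 0.7547.
Starting from $2, the probability is 0.6038.

0.6038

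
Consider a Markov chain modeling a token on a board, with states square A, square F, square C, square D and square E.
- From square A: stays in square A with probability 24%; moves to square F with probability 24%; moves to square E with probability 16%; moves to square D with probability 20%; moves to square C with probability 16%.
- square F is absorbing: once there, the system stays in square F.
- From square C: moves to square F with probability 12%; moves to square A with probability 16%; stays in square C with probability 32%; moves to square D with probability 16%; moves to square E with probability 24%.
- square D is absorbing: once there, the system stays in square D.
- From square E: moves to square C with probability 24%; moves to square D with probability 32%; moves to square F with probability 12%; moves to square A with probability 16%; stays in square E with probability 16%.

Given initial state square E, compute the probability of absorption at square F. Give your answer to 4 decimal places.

Let h(s) be the probability of absorption at square F starting from transient state s. Then h(square F) = 1 and h(square D) = 0. By first-step analysis:
h(square A) = 0.24·h(square A) + 0.24·1 + 0.16·h(square C) + 0.2·0 + 0.16·h(square E)
h(square C) = 0.16·h(square A) + 0.12·1 + 0.32·h(square C) + 0.16·0 + 0.24·h(square E)
h(square E) = 0.16·h(square A) + 0.12·1 + 0.24·h(square C) + 0.32·0 + 0.16·h(square E)
Solving: h(square A) = 0.4767, h(square C) = 0.4127, h(square E) = 0.3516.
Starting from square E, the probability is 0.3516.

0.3516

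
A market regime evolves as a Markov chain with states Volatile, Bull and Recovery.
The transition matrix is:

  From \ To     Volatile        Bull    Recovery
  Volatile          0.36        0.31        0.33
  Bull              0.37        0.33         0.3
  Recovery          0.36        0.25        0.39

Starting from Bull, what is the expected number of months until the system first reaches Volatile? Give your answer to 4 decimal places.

2.7270

Let t(s) be the expected number of months to first reach Volatile from state s, with t(Volatile) = 0. Conditioning on the first month:
t(Bull) = 1 + 0.33·t(Bull) + 0.3·t(Recovery)
t(Recovery) = 1 + 0.25·t(Bull) + 0.39·t(Recovery)
Solving: t(Bull) = 2.7270, t(Recovery) = 2.7570.
Expected months from Bull to Volatile: 2.7270.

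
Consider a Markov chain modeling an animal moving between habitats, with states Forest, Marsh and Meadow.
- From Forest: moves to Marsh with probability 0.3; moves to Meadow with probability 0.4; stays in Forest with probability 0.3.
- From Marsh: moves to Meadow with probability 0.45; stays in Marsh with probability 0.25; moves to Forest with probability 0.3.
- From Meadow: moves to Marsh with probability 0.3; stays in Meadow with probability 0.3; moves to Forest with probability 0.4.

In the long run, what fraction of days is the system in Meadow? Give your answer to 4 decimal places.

0.3766

Let the stationary distribution be π with π = πP and π_1 + π_2 + π_3 = 1.
π_1 = 0.3·π_1 + 0.3·π_2 + 0.4·π_3
π_2 = 0.3·π_1 + 0.25·π_2 + 0.3·π_3
Solving with the normalization constraint gives π = (0.3377, 0.2857, 0.3766).
So the stationary probability of Meadow is 0.3766.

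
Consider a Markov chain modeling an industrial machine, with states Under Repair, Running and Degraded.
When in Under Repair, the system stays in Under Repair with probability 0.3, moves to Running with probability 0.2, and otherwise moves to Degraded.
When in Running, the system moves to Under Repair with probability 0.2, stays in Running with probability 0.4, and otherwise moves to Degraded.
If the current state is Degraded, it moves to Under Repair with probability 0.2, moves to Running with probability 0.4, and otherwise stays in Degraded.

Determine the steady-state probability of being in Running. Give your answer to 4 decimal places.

Let the stationary distribution be π with π = πP and π_1 + π_2 + π_3 = 1.
π_1 = 0.3·π_1 + 0.2·π_2 + 0.2·π_3
π_2 = 0.2·π_1 + 0.4·π_2 + 0.4·π_3
Solving with the normalization constraint gives π = (0.2222, 0.3556, 0.4222).
So the stationary probability of Running is 0.3556.

0.3556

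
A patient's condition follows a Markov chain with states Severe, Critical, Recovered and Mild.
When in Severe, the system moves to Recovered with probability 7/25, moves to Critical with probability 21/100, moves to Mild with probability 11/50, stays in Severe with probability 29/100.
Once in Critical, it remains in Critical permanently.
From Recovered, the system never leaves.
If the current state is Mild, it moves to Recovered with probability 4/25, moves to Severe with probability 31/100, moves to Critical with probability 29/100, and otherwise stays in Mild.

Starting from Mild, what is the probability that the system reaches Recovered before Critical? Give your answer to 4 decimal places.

Let h(s) be the probability of absorption at Recovered starting from transient state s. Then h(Recovered) = 1 and h(Critical) = 0. By first-step analysis:
h(Severe) = 0.29·h(Severe) + 0.21·0 + 0.28·1 + 0.22·h(Mild)
h(Mild) = 0.31·h(Severe) + 0.29·0 + 0.16·1 + 0.24·h(Mild)
Solving: h(Severe) = 0.5261, h(Mild) = 0.4251.
Starting from Mild, the probability is 0.4251.

0.4251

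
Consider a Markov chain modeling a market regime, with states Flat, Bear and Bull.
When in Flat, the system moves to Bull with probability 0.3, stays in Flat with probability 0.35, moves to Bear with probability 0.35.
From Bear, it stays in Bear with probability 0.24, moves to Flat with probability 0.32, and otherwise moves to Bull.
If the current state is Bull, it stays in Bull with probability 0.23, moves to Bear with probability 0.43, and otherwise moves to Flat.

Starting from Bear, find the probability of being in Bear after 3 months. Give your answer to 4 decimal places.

0.3348

Propagate the distribution vector 3 months from Bear.
After 0 months: (0.0000, 1.0000, 0.0000)
After 1 month: (0.3200, 0.2400, 0.4400)
After 2 months: (0.3384, 0.3588, 0.3028)
After 3 months: (0.3362, 0.3348, 0.3290)
P(in Bear after 3 months) = 0.3348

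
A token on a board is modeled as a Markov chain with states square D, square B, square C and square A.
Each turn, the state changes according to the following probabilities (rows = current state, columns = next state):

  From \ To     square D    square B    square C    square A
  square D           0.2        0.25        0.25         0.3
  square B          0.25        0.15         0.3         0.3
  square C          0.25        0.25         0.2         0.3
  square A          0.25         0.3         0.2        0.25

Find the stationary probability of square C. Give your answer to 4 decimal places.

Let the stationary distribution be π with π = πP and π_1 + π_2 + π_3 + π_4 = 1.
π_1 = 0.2·π_1 + 0.25·π_2 + 0.25·π_3 + 0.25·π_4
π_2 = 0.25·π_1 + 0.15·π_2 + 0.25·π_3 + 0.3·π_4
π_3 = 0.25·π_1 + 0.3·π_2 + 0.2·π_3 + 0.2·π_4
Solving with the normalization constraint gives π = (0.2381, 0.2403, 0.2359, 0.2857).
So the stationary probability of square C is 0.2359.

0.2359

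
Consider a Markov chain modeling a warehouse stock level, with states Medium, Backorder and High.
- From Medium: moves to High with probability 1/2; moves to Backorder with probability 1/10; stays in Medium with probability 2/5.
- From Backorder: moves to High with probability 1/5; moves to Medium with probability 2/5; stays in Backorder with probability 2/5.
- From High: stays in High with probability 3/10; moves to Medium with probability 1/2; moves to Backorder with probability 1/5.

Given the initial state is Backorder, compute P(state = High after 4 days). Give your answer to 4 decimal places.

Propagate the distribution vector 4 days from Backorder.
After 0 days: (0.0000, 1.0000, 0.0000)
After 1 day: (0.4000, 0.4000, 0.2000)
After 2 days: (0.4200, 0.2400, 0.3400)
After 3 days: (0.4340, 0.2060, 0.3600)
After 4 days: (0.4360, 0.1978, 0.3662)
P(in High after 4 days) = 0.3662

0.3662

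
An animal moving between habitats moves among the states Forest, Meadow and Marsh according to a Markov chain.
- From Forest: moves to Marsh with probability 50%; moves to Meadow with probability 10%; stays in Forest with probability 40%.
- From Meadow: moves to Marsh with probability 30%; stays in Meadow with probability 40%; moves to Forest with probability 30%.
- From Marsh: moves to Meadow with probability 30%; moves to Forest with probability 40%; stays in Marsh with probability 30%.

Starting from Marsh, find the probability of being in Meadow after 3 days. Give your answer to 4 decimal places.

Propagate the distribution vector 3 days from Marsh.
After 0 days: (0.0000, 0.0000, 1.0000)
After 1 day: (0.4000, 0.3000, 0.3000)
After 2 days: (0.3700, 0.2500, 0.3800)
After 3 days: (0.3750, 0.2510, 0.3740)
P(in Meadow after 3 days) = 0.2510

0.2510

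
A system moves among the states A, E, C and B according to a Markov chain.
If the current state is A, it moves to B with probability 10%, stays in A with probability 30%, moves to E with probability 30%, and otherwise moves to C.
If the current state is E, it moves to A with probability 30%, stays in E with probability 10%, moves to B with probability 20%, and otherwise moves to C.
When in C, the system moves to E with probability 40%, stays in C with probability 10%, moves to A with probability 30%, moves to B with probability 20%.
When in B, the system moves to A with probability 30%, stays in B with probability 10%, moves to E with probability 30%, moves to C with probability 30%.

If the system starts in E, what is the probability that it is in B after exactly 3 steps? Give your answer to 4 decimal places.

Propagate the distribution vector 3 steps from E.
After 0 steps: (0.0000, 1.0000, 0.0000, 0.0000)
After 1 step: (0.3000, 0.1000, 0.4000, 0.2000)
After 2 steps: (0.3000, 0.3200, 0.2300, 0.1500)
After 3 steps: (0.3000, 0.2590, 0.2860, 0.1550)
P(in B after 3 steps) = 0.1550

0.1550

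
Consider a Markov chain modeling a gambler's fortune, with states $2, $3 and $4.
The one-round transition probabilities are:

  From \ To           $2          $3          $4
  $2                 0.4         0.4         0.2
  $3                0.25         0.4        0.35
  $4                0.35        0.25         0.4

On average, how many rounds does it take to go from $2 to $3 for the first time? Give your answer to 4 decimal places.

Let t(s) be the expected number of rounds to first reach $3 from state s, with t($3) = 0. Conditioning on the first round:
t($2) = 1 + 0.4·t($2) + 0.2·t($4)
t($4) = 1 + 0.35·t($2) + 0.4·t($4)
Solving: t($2) = 2.7586, t($4) = 3.2759.
Expected rounds from $2 to $3: 2.7586.

2.7586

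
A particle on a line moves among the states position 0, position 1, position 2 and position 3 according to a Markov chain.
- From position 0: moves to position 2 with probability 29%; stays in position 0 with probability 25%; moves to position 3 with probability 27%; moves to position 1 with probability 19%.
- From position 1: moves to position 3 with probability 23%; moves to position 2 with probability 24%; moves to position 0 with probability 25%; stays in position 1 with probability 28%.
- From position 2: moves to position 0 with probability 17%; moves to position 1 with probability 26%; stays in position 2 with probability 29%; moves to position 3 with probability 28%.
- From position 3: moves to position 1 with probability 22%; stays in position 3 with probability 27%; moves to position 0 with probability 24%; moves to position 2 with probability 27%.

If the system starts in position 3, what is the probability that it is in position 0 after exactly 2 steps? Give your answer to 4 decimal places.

0.2257

Propagate the distribution vector 2 steps from position 3.
After 0 steps: (0.0000, 0.0000, 0.0000, 1.0000)
After 1 step: (0.2400, 0.2200, 0.2700, 0.2700)
After 2 steps: (0.2257, 0.2368, 0.2736, 0.2639)
P(in position 0 after 2 steps) = 0.2257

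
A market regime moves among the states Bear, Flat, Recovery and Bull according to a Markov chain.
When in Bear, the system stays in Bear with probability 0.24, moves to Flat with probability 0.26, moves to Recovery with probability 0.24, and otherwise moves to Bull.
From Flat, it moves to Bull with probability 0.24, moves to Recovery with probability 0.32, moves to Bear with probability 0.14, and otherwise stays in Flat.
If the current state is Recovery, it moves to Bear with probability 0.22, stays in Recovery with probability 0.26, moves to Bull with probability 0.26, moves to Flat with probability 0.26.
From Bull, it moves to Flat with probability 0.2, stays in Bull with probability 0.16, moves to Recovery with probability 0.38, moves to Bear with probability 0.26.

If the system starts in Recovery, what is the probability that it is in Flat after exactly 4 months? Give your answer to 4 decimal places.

Propagate the distribution vector 4 months from Recovery.
After 0 months: (0.0000, 0.0000, 1.0000, 0.0000)
After 1 month: (0.2200, 0.2600, 0.2600, 0.2600)
After 2 months: (0.2140, 0.2548, 0.3024, 0.2288)
After 3 months: (0.2130, 0.2565, 0.2985, 0.2320)
After 4 months: (0.2130, 0.2563, 0.2990, 0.2317)
P(in Flat after 4 months) = 0.2563

0.2563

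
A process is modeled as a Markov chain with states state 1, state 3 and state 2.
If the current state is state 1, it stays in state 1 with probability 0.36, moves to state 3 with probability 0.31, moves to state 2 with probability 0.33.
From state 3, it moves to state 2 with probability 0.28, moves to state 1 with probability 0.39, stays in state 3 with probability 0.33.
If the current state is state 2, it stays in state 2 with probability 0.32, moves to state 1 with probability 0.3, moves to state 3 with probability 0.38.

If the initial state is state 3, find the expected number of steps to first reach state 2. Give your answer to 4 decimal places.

3.3452

Let t(s) be the expected number of steps to first reach state 2 from state s, with t(state 2) = 0. Conditioning on the first step:
t(state 1) = 1 + 0.36·t(state 1) + 0.31·t(state 3)
t(state 3) = 1 + 0.39·t(state 1) + 0.33·t(state 3)
Solving: t(state 1) = 3.1829, t(state 3) = 3.3452.
Expected steps from state 3 to state 2: 3.3452.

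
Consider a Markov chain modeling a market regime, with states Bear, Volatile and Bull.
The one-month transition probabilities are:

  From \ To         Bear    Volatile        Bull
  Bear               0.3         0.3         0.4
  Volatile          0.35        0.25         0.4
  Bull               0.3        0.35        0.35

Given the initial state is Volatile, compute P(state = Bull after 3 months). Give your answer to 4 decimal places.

0.3810

Propagate the distribution vector 3 months from Volatile.
After 0 months: (0.0000, 1.0000, 0.0000)
After 1 month: (0.3500, 0.2500, 0.4000)
After 2 months: (0.3125, 0.3075, 0.3800)
After 3 months: (0.3154, 0.3036, 0.3810)
P(in Bull after 3 months) = 0.3810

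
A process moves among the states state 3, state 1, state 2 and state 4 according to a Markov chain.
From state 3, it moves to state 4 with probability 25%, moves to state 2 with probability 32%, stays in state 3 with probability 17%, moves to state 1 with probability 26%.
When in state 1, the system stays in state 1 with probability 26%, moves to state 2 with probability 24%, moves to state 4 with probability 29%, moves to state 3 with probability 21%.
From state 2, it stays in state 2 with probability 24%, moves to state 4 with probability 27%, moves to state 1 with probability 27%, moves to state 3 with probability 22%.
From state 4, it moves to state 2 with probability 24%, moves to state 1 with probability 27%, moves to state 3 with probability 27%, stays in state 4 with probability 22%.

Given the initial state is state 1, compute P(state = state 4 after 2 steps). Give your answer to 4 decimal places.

0.2565

Propagate the distribution vector 2 steps from state 1.
After 0 steps: (0.0000, 1.0000, 0.0000, 0.0000)
After 1 step: (0.2100, 0.2600, 0.2400, 0.2900)
After 2 steps: (0.2214, 0.2653, 0.2568, 0.2565)
P(in state 4 after 2 steps) = 0.2565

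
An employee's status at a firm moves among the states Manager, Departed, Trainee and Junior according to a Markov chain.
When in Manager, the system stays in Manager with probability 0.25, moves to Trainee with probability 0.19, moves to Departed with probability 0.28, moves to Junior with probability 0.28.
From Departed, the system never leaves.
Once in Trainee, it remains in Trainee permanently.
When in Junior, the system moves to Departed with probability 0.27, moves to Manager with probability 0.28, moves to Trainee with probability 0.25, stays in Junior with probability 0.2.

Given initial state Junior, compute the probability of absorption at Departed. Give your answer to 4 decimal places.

0.5385

Let h(s) be the probability of absorption at Departed starting from transient state s. Then h(Departed) = 1 and h(Trainee) = 0. By first-step analysis:
h(Manager) = 0.25·h(Manager) + 0.28·1 + 0.19·0 + 0.28·h(Junior)
h(Junior) = 0.28·h(Manager) + 0.27·1 + 0.25·0 + 0.2·h(Junior)
Solving: h(Manager) = 0.5744, h(Junior) = 0.5385.
Starting from Junior, the probability is 0.5385.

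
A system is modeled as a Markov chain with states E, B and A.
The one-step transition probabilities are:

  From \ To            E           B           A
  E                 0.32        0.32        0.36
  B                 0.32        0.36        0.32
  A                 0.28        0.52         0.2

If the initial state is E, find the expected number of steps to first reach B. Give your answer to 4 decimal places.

Let t(s) be the expected number of steps to first reach B from state s, with t(B) = 0. Conditioning on the first step:
t(E) = 1 + 0.32·t(E) + 0.36·t(A)
t(A) = 1 + 0.28·t(E) + 0.2·t(A)
Solving: t(E) = 2.6173, t(A) = 2.1661.
Expected steps from E to B: 2.6173.

2.6173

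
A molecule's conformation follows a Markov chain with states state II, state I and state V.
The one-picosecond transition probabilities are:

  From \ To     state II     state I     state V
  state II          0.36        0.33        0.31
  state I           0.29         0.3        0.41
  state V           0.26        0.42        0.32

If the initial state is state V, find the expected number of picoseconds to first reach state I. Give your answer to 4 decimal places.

Let t(s) be the expected number of picoseconds to first reach state I from state s, with t(state I) = 0. Conditioning on the first picosecond:
t(state II) = 1 + 0.36·t(state II) + 0.31·t(state V)
t(state V) = 1 + 0.26·t(state II) + 0.32·t(state V)
Solving: t(state II) = 2.7919, t(state V) = 2.5381.
Expected picoseconds from state V to state I: 2.5381.

2.5381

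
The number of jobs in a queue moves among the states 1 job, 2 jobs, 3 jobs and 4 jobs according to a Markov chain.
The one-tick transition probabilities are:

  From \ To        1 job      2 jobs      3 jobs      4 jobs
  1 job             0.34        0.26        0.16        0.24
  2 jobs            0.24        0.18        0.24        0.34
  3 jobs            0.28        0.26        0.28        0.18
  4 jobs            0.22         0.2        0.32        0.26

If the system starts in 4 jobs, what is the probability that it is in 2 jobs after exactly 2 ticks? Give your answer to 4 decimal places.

Propagate the distribution vector 2 ticks from 4 jobs.
After 0 ticks: (0.0000, 0.0000, 0.0000, 1.0000)
After 1 tick: (0.2200, 0.2000, 0.3200, 0.2600)
After 2 ticks: (0.2696, 0.2284, 0.2560, 0.2460)
P(in 2 jobs after 2 ticks) = 0.2284

0.2284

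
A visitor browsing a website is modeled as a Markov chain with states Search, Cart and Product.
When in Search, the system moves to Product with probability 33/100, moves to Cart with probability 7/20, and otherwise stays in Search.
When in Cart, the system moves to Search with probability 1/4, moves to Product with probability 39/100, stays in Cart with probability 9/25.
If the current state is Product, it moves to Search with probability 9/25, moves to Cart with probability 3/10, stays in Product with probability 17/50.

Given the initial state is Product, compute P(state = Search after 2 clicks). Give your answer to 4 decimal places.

Sum over the intermediate state after 1 click:
P = P(Product→Search)·P(Search→Search) + P(Product→Cart)·P(Cart→Search) + P(Product→Product)·P(Product→Search)
  = 0.36×0.32 + 0.3×0.25 + 0.34×0.36
  = 0.1152 + 0.0750 + 0.1224 = 0.3126

0.3126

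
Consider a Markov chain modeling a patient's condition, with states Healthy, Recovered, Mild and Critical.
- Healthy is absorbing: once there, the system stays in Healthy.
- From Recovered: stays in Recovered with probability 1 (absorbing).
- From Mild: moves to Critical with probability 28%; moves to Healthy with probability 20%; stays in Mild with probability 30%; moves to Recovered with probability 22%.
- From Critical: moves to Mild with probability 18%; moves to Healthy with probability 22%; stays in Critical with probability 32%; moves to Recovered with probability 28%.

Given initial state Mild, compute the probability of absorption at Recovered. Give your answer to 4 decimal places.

Let h(s) be the probability of absorption at Recovered starting from transient state s. Then h(Recovered) = 1 and h(Healthy) = 0. By first-step analysis:
h(Mild) = 0.2·0 + 0.22·1 + 0.3·h(Mild) + 0.28·h(Critical)
h(Critical) = 0.22·0 + 0.28·1 + 0.18·h(Mild) + 0.32·h(Critical)
Solving: h(Mild) = 0.5357, h(Critical) = 0.5536.
Starting from Mild, the probability is 0.5357.

0.5357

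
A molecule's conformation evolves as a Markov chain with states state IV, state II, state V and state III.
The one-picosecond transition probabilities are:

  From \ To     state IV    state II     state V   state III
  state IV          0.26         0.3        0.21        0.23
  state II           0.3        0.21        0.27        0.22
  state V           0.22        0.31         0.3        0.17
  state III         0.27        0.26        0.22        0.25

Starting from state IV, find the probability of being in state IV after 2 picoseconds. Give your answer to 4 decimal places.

0.2659

Propagate the distribution vector 2 picoseconds from state IV.
After 0 picoseconds: (1.0000, 0.0000, 0.0000, 0.0000)
After 1 picosecond: (0.2600, 0.3000, 0.2100, 0.2300)
After 2 picoseconds: (0.2659, 0.2659, 0.2492, 0.2190)
P(in state IV after 2 picoseconds) = 0.2659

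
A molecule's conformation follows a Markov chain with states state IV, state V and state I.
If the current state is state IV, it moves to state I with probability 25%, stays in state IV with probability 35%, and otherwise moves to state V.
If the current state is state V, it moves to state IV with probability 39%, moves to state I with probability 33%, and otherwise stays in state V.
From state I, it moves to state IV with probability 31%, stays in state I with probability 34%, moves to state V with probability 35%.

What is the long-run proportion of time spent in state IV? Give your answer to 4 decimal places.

Let the stationary distribution be π with π = πP and π_1 + π_2 + π_3 = 1.
π_1 = 0.35·π_1 + 0.39·π_2 + 0.31·π_3
π_2 = 0.4·π_1 + 0.28·π_2 + 0.35·π_3
Solving with the normalization constraint gives π = (0.3515, 0.3435, 0.3049).
So the stationary probability of state IV is 0.3515.

0.3515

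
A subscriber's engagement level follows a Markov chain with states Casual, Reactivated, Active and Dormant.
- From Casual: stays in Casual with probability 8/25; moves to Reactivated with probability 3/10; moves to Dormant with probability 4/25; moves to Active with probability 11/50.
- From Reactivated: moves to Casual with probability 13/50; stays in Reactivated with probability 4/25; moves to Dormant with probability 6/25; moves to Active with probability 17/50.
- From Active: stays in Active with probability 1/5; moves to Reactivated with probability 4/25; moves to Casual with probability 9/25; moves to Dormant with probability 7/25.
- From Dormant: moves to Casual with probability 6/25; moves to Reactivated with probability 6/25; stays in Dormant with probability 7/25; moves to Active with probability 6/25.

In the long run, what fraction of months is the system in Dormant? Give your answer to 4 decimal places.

0.2354

Let the stationary distribution be π with π = πP and π_1 + π_2 + π_3 + π_4 = 1.
π_1 = 0.32·π_1 + 0.26·π_2 + 0.36·π_3 + 0.24·π_4
π_2 = 0.3·π_1 + 0.16·π_2 + 0.16·π_3 + 0.24·π_4
π_3 = 0.22·π_1 + 0.34·π_2 + 0.2·π_3 + 0.24·π_4
Solving with the normalization constraint gives π = (0.2978, 0.2205, 0.2462, 0.2354).
So the stationary probability of Dormant is 0.2354.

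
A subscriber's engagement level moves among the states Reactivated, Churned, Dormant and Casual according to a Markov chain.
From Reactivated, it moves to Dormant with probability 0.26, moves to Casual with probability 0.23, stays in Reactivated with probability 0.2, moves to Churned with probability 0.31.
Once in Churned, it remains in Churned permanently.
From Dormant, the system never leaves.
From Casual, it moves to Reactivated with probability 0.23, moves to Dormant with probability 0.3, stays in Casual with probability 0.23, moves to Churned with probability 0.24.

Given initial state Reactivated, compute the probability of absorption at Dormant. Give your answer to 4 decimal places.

Let h(s) be the probability of absorption at Dormant starting from transient state s. Then h(Dormant) = 1 and h(Churned) = 0. By first-step analysis:
h(Reactivated) = 0.2·h(Reactivated) + 0.31·0 + 0.26·1 + 0.23·h(Casual)
h(Casual) = 0.23·h(Reactivated) + 0.24·0 + 0.3·1 + 0.23·h(Casual)
Solving: h(Reactivated) = 0.4781, h(Casual) = 0.5324.
Starting from Reactivated, the probability is 0.4781.

0.4781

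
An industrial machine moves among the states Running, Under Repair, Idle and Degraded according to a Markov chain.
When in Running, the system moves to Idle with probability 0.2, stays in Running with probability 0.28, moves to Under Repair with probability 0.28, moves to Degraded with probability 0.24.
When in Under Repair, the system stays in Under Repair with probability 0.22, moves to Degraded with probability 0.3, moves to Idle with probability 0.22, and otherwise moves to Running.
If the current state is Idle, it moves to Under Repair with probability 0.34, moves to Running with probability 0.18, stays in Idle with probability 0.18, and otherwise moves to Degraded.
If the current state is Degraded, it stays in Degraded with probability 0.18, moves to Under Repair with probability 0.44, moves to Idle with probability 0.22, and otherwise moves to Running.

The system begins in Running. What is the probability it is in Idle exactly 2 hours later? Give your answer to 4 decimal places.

Propagate the distribution vector 2 hours from Running.
After 0 hours: (1.0000, 0.0000, 0.0000, 0.0000)
After 1 hour: (0.2800, 0.2800, 0.2000, 0.2400)
After 2 hours: (0.2256, 0.3136, 0.2064, 0.2544)
P(in Idle after 2 hours) = 0.2064

0.2064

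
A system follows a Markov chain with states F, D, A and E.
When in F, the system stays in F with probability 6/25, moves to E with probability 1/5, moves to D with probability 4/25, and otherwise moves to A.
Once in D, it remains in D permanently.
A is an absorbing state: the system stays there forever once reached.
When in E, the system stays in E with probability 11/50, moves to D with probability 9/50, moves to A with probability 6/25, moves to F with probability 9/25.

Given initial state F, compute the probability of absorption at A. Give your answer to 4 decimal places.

Let h(s) be the probability of absorption at A starting from transient state s. Then h(A) = 1 and h(D) = 0. By first-step analysis:
h(F) = 0.24·h(F) + 0.16·0 + 0.4·1 + 0.2·h(E)
h(E) = 0.36·h(F) + 0.18·0 + 0.24·1 + 0.22·h(E)
Solving: h(F) = 0.6912, h(E) = 0.6267.
Starting from F, the probability is 0.6912.

0.6912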